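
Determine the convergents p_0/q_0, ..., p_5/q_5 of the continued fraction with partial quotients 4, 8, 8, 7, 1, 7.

Using the convergent recurrence p_i = a_i*p_{i-1} + p_{i-2}, q_i = a_i*q_{i-1} + q_{i-2} with p_{-2}=0, p_{-1}=1, q_{-2}=1, q_{-1}=0:
  i=0: a_0=4, p_0 = 4*1 + 0 = 4, q_0 = 4*0 + 1 = 1.
  i=1: a_1=8, p_1 = 8*4 + 1 = 33, q_1 = 8*1 + 0 = 8.
  i=2: a_2=8, p_2 = 8*33 + 4 = 268, q_2 = 8*8 + 1 = 65.
  i=3: a_3=7, p_3 = 7*268 + 33 = 1909, q_3 = 7*65 + 8 = 463.
  i=4: a_4=1, p_4 = 1*1909 + 268 = 2177, q_4 = 1*463 + 65 = 528.
  i=5: a_5=7, p_5 = 7*2177 + 1909 = 17148, q_5 = 7*528 + 463 = 4159.

4/1, 33/8, 268/65, 1909/463, 2177/528, 17148/4159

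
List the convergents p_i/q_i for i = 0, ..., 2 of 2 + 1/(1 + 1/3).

2/1, 3/1, 11/4

Using the convergent recurrence p_i = a_i*p_{i-1} + p_{i-2}, q_i = a_i*q_{i-1} + q_{i-2} with p_{-2}=0, p_{-1}=1, q_{-2}=1, q_{-1}=0:
  i=0: a_0=2, p_0 = 2*1 + 0 = 2, q_0 = 2*0 + 1 = 1.
  i=1: a_1=1, p_1 = 1*2 + 1 = 3, q_1 = 1*1 + 0 = 1.
  i=2: a_2=3, p_2 = 3*3 + 2 = 11, q_2 = 3*1 + 1 = 4.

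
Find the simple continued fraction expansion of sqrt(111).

[10; (1, 1, 6, 1, 1, 20)]

Write x_i = (sqrt(111) + m_i)/d_i with (m_0, d_0) = (0, 1). a_0 = floor(sqrt(111)) = 10, since 10^2 = 100 <= 111 < 121 = 11^2.
Iterate m_{i+1} = d_i*a_i - m_i, d_{i+1} = (111 - m_{i+1}^2)/d_i, a_{i+1} = floor((a_0 + m_{i+1})/d_{i+1}):
  m_1 = 1*10 - 0 = 10, d_1 = (111 - 10^2)/1 = 11/1 = 11, a_1 = floor((10 + 10)/11) = 1.
  m_2 = 11*1 - 10 = 1, d_2 = (111 - 1^2)/11 = 110/11 = 10, a_2 = floor((10 + 1)/10) = 1.
  m_3 = 10*1 - 1 = 9, d_3 = (111 - 9^2)/10 = 30/10 = 3, a_3 = floor((10 + 9)/3) = 6.
  m_4 = 3*6 - 9 = 9, d_4 = (111 - 9^2)/3 = 30/3 = 10, a_4 = floor((10 + 9)/10) = 1.
  m_5 = 10*1 - 9 = 1, d_5 = (111 - 1^2)/10 = 110/10 = 11, a_5 = floor((10 + 1)/11) = 1.
  m_6 = 11*1 - 1 = 10, d_6 = (111 - 10^2)/11 = 11/11 = 1, a_6 = floor((10 + 10)/1) = 20.
  m_7 = 1*20 - 10 = 10, d_7 = (111 - 10^2)/1 = 11/1 = 11: (m_7, d_7) = (m_1, d_1) = (10, 11), so from here the quotients repeat a_1, ..., a_6; the period length is 6.
Hence the expansion of sqrt(111) is a_0 = 10 followed by the repeating block 1, 1, 6, 1, 1, 20 (period 6).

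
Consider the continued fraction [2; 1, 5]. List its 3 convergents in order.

Using the convergent recurrence p_i = a_i*p_{i-1} + p_{i-2}, q_i = a_i*q_{i-1} + q_{i-2} with p_{-2}=0, p_{-1}=1, q_{-2}=1, q_{-1}=0:
  i=0: a_0=2, p_0 = 2*1 + 0 = 2, q_0 = 2*0 + 1 = 1.
  i=1: a_1=1, p_1 = 1*2 + 1 = 3, q_1 = 1*1 + 0 = 1.
  i=2: a_2=5, p_2 = 5*3 + 2 = 17, q_2 = 5*1 + 1 = 6.

2/1, 3/1, 17/6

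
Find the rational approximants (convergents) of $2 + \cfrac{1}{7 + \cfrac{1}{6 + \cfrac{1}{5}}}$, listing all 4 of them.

Using the convergent recurrence p_i = a_i*p_{i-1} + p_{i-2}, q_i = a_i*q_{i-1} + q_{i-2} with p_{-2}=0, p_{-1}=1, q_{-2}=1, q_{-1}=0:
  i=0: a_0=2, p_0 = 2*1 + 0 = 2, q_0 = 2*0 + 1 = 1.
  i=1: a_1=7, p_1 = 7*2 + 1 = 15, q_1 = 7*1 + 0 = 7.
  i=2: a_2=6, p_2 = 6*15 + 2 = 92, q_2 = 6*7 + 1 = 43.
  i=3: a_3=5, p_3 = 5*92 + 15 = 475, q_3 = 5*43 + 7 = 222.

2/1, 15/7, 92/43, 475/222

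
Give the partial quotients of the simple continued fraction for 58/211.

Run the Euclidean algorithm on 58 and 211; the successive quotients are the partial quotients a_0, a_1, ... (each step inverts the fractional part left over by the previous one):
  58 = 0*211 + 58, so a_0 = 0.
  211 = 3*58 + 37, so a_1 = 3.
  58 = 1*37 + 21, so a_2 = 1.
  37 = 1*21 + 16, so a_3 = 1.
  21 = 1*16 + 5, so a_4 = 1.
  16 = 3*5 + 1, so a_5 = 3.
  5 = 5*1 + 0, so a_6 = 5.
The remainder reaches 0 after 7 divisions, so the expansion has 7 partial quotients, read off in order.

[0; 3, 1, 1, 1, 3, 5]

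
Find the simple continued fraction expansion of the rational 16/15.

[1; 15]

Run the Euclidean algorithm on 16 and 15; the successive quotients are the partial quotients a_0, a_1, ... (each step inverts the fractional part left over by the previous one):
  16 = 1*15 + 1, so a_0 = 1.
  15 = 15*1 + 0, so a_1 = 15.
The remainder reaches 0 after 2 divisions, so the expansion has 2 partial quotients, read off in order.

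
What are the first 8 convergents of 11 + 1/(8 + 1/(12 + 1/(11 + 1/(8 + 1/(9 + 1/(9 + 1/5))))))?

Using the convergent recurrence p_i = a_i*p_{i-1} + p_{i-2}, q_i = a_i*q_{i-1} + q_{i-2} with p_{-2}=0, p_{-1}=1, q_{-2}=1, q_{-1}=0:
  i=0: a_0=11, p_0 = 11*1 + 0 = 11, q_0 = 11*0 + 1 = 1.
  i=1: a_1=8, p_1 = 8*11 + 1 = 89, q_1 = 8*1 + 0 = 8.
  i=2: a_2=12, p_2 = 12*89 + 11 = 1079, q_2 = 12*8 + 1 = 97.
  i=3: a_3=11, p_3 = 11*1079 + 89 = 11958, q_3 = 11*97 + 8 = 1075.
  i=4: a_4=8, p_4 = 8*11958 + 1079 = 96743, q_4 = 8*1075 + 97 = 8697.
  i=5: a_5=9, p_5 = 9*96743 + 11958 = 882645, q_5 = 9*8697 + 1075 = 79348.
  i=6: a_6=9, p_6 = 9*882645 + 96743 = 8040548, q_6 = 9*79348 + 8697 = 722829.
  i=7: a_7=5, p_7 = 5*8040548 + 882645 = 41085385, q_7 = 5*722829 + 79348 = 3693493.

11/1, 89/8, 1079/97, 11958/1075, 96743/8697, 882645/79348, 8040548/722829, 41085385/3693493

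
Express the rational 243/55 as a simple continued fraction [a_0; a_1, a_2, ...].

Run the Euclidean algorithm on 243 and 55; the successive quotients are the partial quotients a_0, a_1, ... (each step inverts the fractional part left over by the previous one):
  243 = 4*55 + 23, so a_0 = 4.
  55 = 2*23 + 9, so a_1 = 2.
  23 = 2*9 + 5, so a_2 = 2.
  9 = 1*5 + 4, so a_3 = 1.
  5 = 1*4 + 1, so a_4 = 1.
  4 = 4*1 + 0, so a_5 = 4.
The remainder reaches 0 after 6 divisions, so the expansion has 6 partial quotients, read off in order.

[4; 2, 2, 1, 1, 4]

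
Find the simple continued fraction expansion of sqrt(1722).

[41; (2, 82)]

Write x_i = (sqrt(1722) + m_i)/d_i with (m_0, d_0) = (0, 1). a_0 = floor(sqrt(1722)) = 41, since 41^2 = 1681 <= 1722 < 1764 = 42^2.
Iterate m_{i+1} = d_i*a_i - m_i, d_{i+1} = (1722 - m_{i+1}^2)/d_i, a_{i+1} = floor((a_0 + m_{i+1})/d_{i+1}):
  m_1 = 1*41 - 0 = 41, d_1 = (1722 - 41^2)/1 = 41/1 = 41, a_1 = floor((41 + 41)/41) = 2.
  m_2 = 41*2 - 41 = 41, d_2 = (1722 - 41^2)/41 = 41/41 = 1, a_2 = floor((41 + 41)/1) = 82.
  m_3 = 1*82 - 41 = 41, d_3 = (1722 - 41^2)/1 = 41/1 = 41: (m_3, d_3) = (m_1, d_1) = (41, 41), so from here the quotients repeat a_1, a_2; the period length is 2.
Hence the expansion of sqrt(1722) is a_0 = 41 followed by the repeating block 2, 82 (period 2).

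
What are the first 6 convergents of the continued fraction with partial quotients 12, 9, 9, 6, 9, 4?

12/1, 109/9, 993/82, 6067/501, 55596/4591, 228451/18865

Using the convergent recurrence p_i = a_i*p_{i-1} + p_{i-2}, q_i = a_i*q_{i-1} + q_{i-2} with p_{-2}=0, p_{-1}=1, q_{-2}=1, q_{-1}=0:
  i=0: a_0=12, p_0 = 12*1 + 0 = 12, q_0 = 12*0 + 1 = 1.
  i=1: a_1=9, p_1 = 9*12 + 1 = 109, q_1 = 9*1 + 0 = 9.
  i=2: a_2=9, p_2 = 9*109 + 12 = 993, q_2 = 9*9 + 1 = 82.
  i=3: a_3=6, p_3 = 6*993 + 109 = 6067, q_3 = 6*82 + 9 = 501.
  i=4: a_4=9, p_4 = 9*6067 + 993 = 55596, q_4 = 9*501 + 82 = 4591.
  i=5: a_5=4, p_5 = 4*55596 + 6067 = 228451, q_5 = 4*4591 + 501 = 18865.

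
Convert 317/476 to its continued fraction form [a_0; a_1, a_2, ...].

Run the Euclidean algorithm on 317 and 476; the successive quotients are the partial quotients a_0, a_1, ... (each step inverts the fractional part left over by the previous one):
  317 = 0*476 + 317, so a_0 = 0.
  476 = 1*317 + 159, so a_1 = 1.
  317 = 1*159 + 158, so a_2 = 1.
  159 = 1*158 + 1, so a_3 = 1.
  158 = 158*1 + 0, so a_4 = 158.
The remainder reaches 0 after 5 divisions, so the expansion has 5 partial quotients, read off in order.

[0; 1, 1, 1, 158]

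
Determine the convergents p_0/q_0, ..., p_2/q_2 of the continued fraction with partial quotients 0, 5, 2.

0/1, 1/5, 2/11

Using the convergent recurrence p_i = a_i*p_{i-1} + p_{i-2}, q_i = a_i*q_{i-1} + q_{i-2} with p_{-2}=0, p_{-1}=1, q_{-2}=1, q_{-1}=0:
  i=0: a_0=0, p_0 = 0*1 + 0 = 0, q_0 = 0*0 + 1 = 1.
  i=1: a_1=5, p_1 = 5*0 + 1 = 1, q_1 = 5*1 + 0 = 5.
  i=2: a_2=2, p_2 = 2*1 + 0 = 2, q_2 = 2*5 + 1 = 11.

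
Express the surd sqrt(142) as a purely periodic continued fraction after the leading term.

[11; (1, 10, 1, 22)]

Write x_i = (sqrt(142) + m_i)/d_i with (m_0, d_0) = (0, 1). a_0 = floor(sqrt(142)) = 11, since 11^2 = 121 <= 142 < 144 = 12^2.
Iterate m_{i+1} = d_i*a_i - m_i, d_{i+1} = (142 - m_{i+1}^2)/d_i, a_{i+1} = floor((a_0 + m_{i+1})/d_{i+1}):
  m_1 = 1*11 - 0 = 11, d_1 = (142 - 11^2)/1 = 21/1 = 21, a_1 = floor((11 + 11)/21) = 1.
  m_2 = 21*1 - 11 = 10, d_2 = (142 - 10^2)/21 = 42/21 = 2, a_2 = floor((11 + 10)/2) = 10.
  m_3 = 2*10 - 10 = 10, d_3 = (142 - 10^2)/2 = 42/2 = 21, a_3 = floor((11 + 10)/21) = 1.
  m_4 = 21*1 - 10 = 11, d_4 = (142 - 11^2)/21 = 21/21 = 1, a_4 = floor((11 + 11)/1) = 22.
  m_5 = 1*22 - 11 = 11, d_5 = (142 - 11^2)/1 = 21/1 = 21: (m_5, d_5) = (m_1, d_1) = (11, 21), so from here the quotients repeat a_1, ..., a_4; the period length is 4.
Hence the expansion of sqrt(142) is a_0 = 11 followed by the repeating block 1, 10, 1, 22 (period 4).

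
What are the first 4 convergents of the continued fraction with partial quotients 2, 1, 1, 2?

2/1, 3/1, 5/2, 13/5

Using the convergent recurrence p_i = a_i*p_{i-1} + p_{i-2}, q_i = a_i*q_{i-1} + q_{i-2} with p_{-2}=0, p_{-1}=1, q_{-2}=1, q_{-1}=0:
  i=0: a_0=2, p_0 = 2*1 + 0 = 2, q_0 = 2*0 + 1 = 1.
  i=1: a_1=1, p_1 = 1*2 + 1 = 3, q_1 = 1*1 + 0 = 1.
  i=2: a_2=1, p_2 = 1*3 + 2 = 5, q_2 = 1*1 + 1 = 2.
  i=3: a_3=2, p_3 = 2*5 + 3 = 13, q_3 = 2*2 + 1 = 5.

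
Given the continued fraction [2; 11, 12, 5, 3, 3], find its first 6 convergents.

Using the convergent recurrence p_i = a_i*p_{i-1} + p_{i-2}, q_i = a_i*q_{i-1} + q_{i-2} with p_{-2}=0, p_{-1}=1, q_{-2}=1, q_{-1}=0:
  i=0: a_0=2, p_0 = 2*1 + 0 = 2, q_0 = 2*0 + 1 = 1.
  i=1: a_1=11, p_1 = 11*2 + 1 = 23, q_1 = 11*1 + 0 = 11.
  i=2: a_2=12, p_2 = 12*23 + 2 = 278, q_2 = 12*11 + 1 = 133.
  i=3: a_3=5, p_3 = 5*278 + 23 = 1413, q_3 = 5*133 + 11 = 676.
  i=4: a_4=3, p_4 = 3*1413 + 278 = 4517, q_4 = 3*676 + 133 = 2161.
  i=5: a_5=3, p_5 = 3*4517 + 1413 = 14964, q_5 = 3*2161 + 676 = 7159.

2/1, 23/11, 278/133, 1413/676, 4517/2161, 14964/7159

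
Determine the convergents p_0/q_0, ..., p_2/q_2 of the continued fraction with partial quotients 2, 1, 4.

Using the convergent recurrence p_i = a_i*p_{i-1} + p_{i-2}, q_i = a_i*q_{i-1} + q_{i-2} with p_{-2}=0, p_{-1}=1, q_{-2}=1, q_{-1}=0:
  i=0: a_0=2, p_0 = 2*1 + 0 = 2, q_0 = 2*0 + 1 = 1.
  i=1: a_1=1, p_1 = 1*2 + 1 = 3, q_1 = 1*1 + 0 = 1.
  i=2: a_2=4, p_2 = 4*3 + 2 = 14, q_2 = 4*1 + 1 = 5.

2/1, 3/1, 14/5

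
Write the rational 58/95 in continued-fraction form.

Run the Euclidean algorithm on 58 and 95; the successive quotients are the partial quotients a_0, a_1, ... (each step inverts the fractional part left over by the previous one):
  58 = 0*95 + 58, so a_0 = 0.
  95 = 1*58 + 37, so a_1 = 1.
  58 = 1*37 + 21, so a_2 = 1.
  37 = 1*21 + 16, so a_3 = 1.
  21 = 1*16 + 5, so a_4 = 1.
  16 = 3*5 + 1, so a_5 = 3.
  5 = 5*1 + 0, so a_6 = 5.
The remainder reaches 0 after 7 divisions, so the expansion has 7 partial quotients, read off in order.

[0; 1, 1, 1, 1, 3, 5]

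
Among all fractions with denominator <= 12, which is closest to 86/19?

50/11

Expand x = 86/19 as a continued fraction with the Euclidean algorithm:
  86 = 4*19 + 10, so a_0 = 4.
  19 = 1*10 + 9, so a_1 = 1.
  10 = 1*9 + 1, so a_2 = 1.
  9 = 9*1 + 0, so a_3 = 9.
so x = [4; 1, 1, 9].
Convergents (p_i = a_i*p_{i-1} + p_{i-2}, q_i = a_i*q_{i-1} + q_{i-2} with p_{-2}=0, p_{-1}=1, q_{-2}=1, q_{-1}=0), until the denominator exceeds 12:
  i=0: a_0=4, p_0 = 4*1 + 0 = 4, q_0 = 4*0 + 1 = 1.
  i=1: a_1=1, p_1 = 1*4 + 1 = 5, q_1 = 1*1 + 0 = 1.
  i=2: a_2=1, p_2 = 1*5 + 4 = 9, q_2 = 1*1 + 1 = 2.
  i=3: a_3=9, p_3 = 9*9 + 5 = 86, q_3 = 9*2 + 1 = 19.
q_3 = 19 > 12, so the last convergent with denominator <= 12 is p_2/q_2 = 9/2.
The closest fraction with denominator <= 12 is either p_2/q_2 or the intermediate fraction (k*p_2 + p_1)/(k*q_2 + q_1) with the largest k >= 1 whose denominator stays <= 12; these approach x as k grows, and every other convergent or intermediate fraction in range is farther away.
Largest k: floor((12 - q_1)/q_2) = floor((12 - 1)/2) = 5.
That gives (5*9 + 5)/(5*2 + 1) = 50/11.
Compare the errors: |x - 9/2| = |86*2 - 9*19|/(19*2) = 1/38, and |x - 50/11| = |86*11 - 50*19|/(19*11) = 4/209.
Cross-multiplying, 4*38 = 152 < 209 = 1*209, so 4/209 is smaller: the intermediate fraction 50/11 is closer to x than 9/2.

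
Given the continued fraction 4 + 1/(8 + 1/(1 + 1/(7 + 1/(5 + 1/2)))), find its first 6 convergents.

4/1, 33/8, 37/9, 292/71, 1497/364, 3286/799

Using the convergent recurrence p_i = a_i*p_{i-1} + p_{i-2}, q_i = a_i*q_{i-1} + q_{i-2} with p_{-2}=0, p_{-1}=1, q_{-2}=1, q_{-1}=0:
  i=0: a_0=4, p_0 = 4*1 + 0 = 4, q_0 = 4*0 + 1 = 1.
  i=1: a_1=8, p_1 = 8*4 + 1 = 33, q_1 = 8*1 + 0 = 8.
  i=2: a_2=1, p_2 = 1*33 + 4 = 37, q_2 = 1*8 + 1 = 9.
  i=3: a_3=7, p_3 = 7*37 + 33 = 292, q_3 = 7*9 + 8 = 71.
  i=4: a_4=5, p_4 = 5*292 + 37 = 1497, q_4 = 5*71 + 9 = 364.
  i=5: a_5=2, p_5 = 2*1497 + 292 = 3286, q_5 = 2*364 + 71 = 799.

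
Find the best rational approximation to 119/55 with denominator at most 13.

Expand x = 119/55 as a continued fraction with the Euclidean algorithm:
  119 = 2*55 + 9, so a_0 = 2.
  55 = 6*9 + 1, so a_1 = 6.
  9 = 9*1 + 0, so a_2 = 9.
so x = [2; 6, 9].
Convergents (p_i = a_i*p_{i-1} + p_{i-2}, q_i = a_i*q_{i-1} + q_{i-2} with p_{-2}=0, p_{-1}=1, q_{-2}=1, q_{-1}=0), until the denominator exceeds 13:
  i=0: a_0=2, p_0 = 2*1 + 0 = 2, q_0 = 2*0 + 1 = 1.
  i=1: a_1=6, p_1 = 6*2 + 1 = 13, q_1 = 6*1 + 0 = 6.
  i=2: a_2=9, p_2 = 9*13 + 2 = 119, q_2 = 9*6 + 1 = 55.
q_2 = 55 > 13, so the last convergent with denominator <= 13 is p_1/q_1 = 13/6.
The closest fraction with denominator <= 13 is either p_1/q_1 or the intermediate fraction (k*p_1 + p_0)/(k*q_1 + q_0) with the largest k >= 1 whose denominator stays <= 13; these approach x as k grows, and every other convergent or intermediate fraction in range is farther away.
Largest k: floor((13 - q_0)/q_1) = floor((13 - 1)/6) = 2.
That gives (2*13 + 2)/(2*6 + 1) = 28/13.
Compare the errors: |x - 13/6| = |119*6 - 13*55|/(55*6) = 1/330, and |x - 28/13| = |119*13 - 28*55|/(55*13) = 7/715.
Cross-multiplying, 1*715 = 715 < 2310 = 7*330, so 1/330 is smaller: the convergent 13/6 is closer to x than 28/13.

13/6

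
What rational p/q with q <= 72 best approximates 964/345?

95/34

Expand x = 964/345 as a continued fraction with the Euclidean algorithm:
  964 = 2*345 + 274, so a_0 = 2.
  345 = 1*274 + 71, so a_1 = 1.
  274 = 3*71 + 61, so a_2 = 3.
  71 = 1*61 + 10, so a_3 = 1.
  61 = 6*10 + 1, so a_4 = 6.
  10 = 10*1 + 0, so a_5 = 10.
so x = [2; 1, 3, 1, 6, 10].
Convergents (p_i = a_i*p_{i-1} + p_{i-2}, q_i = a_i*q_{i-1} + q_{i-2} with p_{-2}=0, p_{-1}=1, q_{-2}=1, q_{-1}=0), until the denominator exceeds 72:
  i=0: a_0=2, p_0 = 2*1 + 0 = 2, q_0 = 2*0 + 1 = 1.
  i=1: a_1=1, p_1 = 1*2 + 1 = 3, q_1 = 1*1 + 0 = 1.
  i=2: a_2=3, p_2 = 3*3 + 2 = 11, q_2 = 3*1 + 1 = 4.
  i=3: a_3=1, p_3 = 1*11 + 3 = 14, q_3 = 1*4 + 1 = 5.
  i=4: a_4=6, p_4 = 6*14 + 11 = 95, q_4 = 6*5 + 4 = 34.
  i=5: a_5=10, p_5 = 10*95 + 14 = 964, q_5 = 10*34 + 5 = 345.
q_5 = 345 > 72, so the last convergent with denominator <= 72 is p_4/q_4 = 95/34.
The closest fraction with denominator <= 72 is either p_4/q_4 or the intermediate fraction (k*p_4 + p_3)/(k*q_4 + q_3) with the largest k >= 1 whose denominator stays <= 72; these approach x as k grows, and every other convergent or intermediate fraction in range is farther away.
Largest k: floor((72 - q_3)/q_4) = floor((72 - 5)/34) = 1.
That gives (1*95 + 14)/(1*34 + 5) = 109/39.
Compare the errors: |x - 95/34| = |964*34 - 95*345|/(345*34) = 1/11730, and |x - 109/39| = |964*39 - 109*345|/(345*39) = 9/13455.
Cross-multiplying, 1*13455 = 13455 < 105570 = 9*11730, so 1/11730 is smaller: the convergent 95/34 is closer to x than 109/39.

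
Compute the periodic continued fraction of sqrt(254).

[15; (1, 14, 1, 30)]

Write x_i = (sqrt(254) + m_i)/d_i with (m_0, d_0) = (0, 1). a_0 = floor(sqrt(254)) = 15, since 15^2 = 225 <= 254 < 256 = 16^2.
Iterate m_{i+1} = d_i*a_i - m_i, d_{i+1} = (254 - m_{i+1}^2)/d_i, a_{i+1} = floor((a_0 + m_{i+1})/d_{i+1}):
  m_1 = 1*15 - 0 = 15, d_1 = (254 - 15^2)/1 = 29/1 = 29, a_1 = floor((15 + 15)/29) = 1.
  m_2 = 29*1 - 15 = 14, d_2 = (254 - 14^2)/29 = 58/29 = 2, a_2 = floor((15 + 14)/2) = 14.
  m_3 = 2*14 - 14 = 14, d_3 = (254 - 14^2)/2 = 58/2 = 29, a_3 = floor((15 + 14)/29) = 1.
  m_4 = 29*1 - 14 = 15, d_4 = (254 - 15^2)/29 = 29/29 = 1, a_4 = floor((15 + 15)/1) = 30.
  m_5 = 1*30 - 15 = 15, d_5 = (254 - 15^2)/1 = 29/1 = 29: (m_5, d_5) = (m_1, d_1) = (15, 29), so from here the quotients repeat a_1, ..., a_4; the period length is 4.
Hence the expansion of sqrt(254) is a_0 = 15 followed by the repeating block 1, 14, 1, 30 (period 4).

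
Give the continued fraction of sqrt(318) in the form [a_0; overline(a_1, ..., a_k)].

Write x_i = (sqrt(318) + m_i)/d_i with (m_0, d_0) = (0, 1). a_0 = floor(sqrt(318)) = 17, since 17^2 = 289 <= 318 < 324 = 18^2.
Iterate m_{i+1} = d_i*a_i - m_i, d_{i+1} = (318 - m_{i+1}^2)/d_i, a_{i+1} = floor((a_0 + m_{i+1})/d_{i+1}):
  m_1 = 1*17 - 0 = 17, d_1 = (318 - 17^2)/1 = 29/1 = 29, a_1 = floor((17 + 17)/29) = 1.
  m_2 = 29*1 - 17 = 12, d_2 = (318 - 12^2)/29 = 174/29 = 6, a_2 = floor((17 + 12)/6) = 4.
  m_3 = 6*4 - 12 = 12, d_3 = (318 - 12^2)/6 = 174/6 = 29, a_3 = floor((17 + 12)/29) = 1.
  m_4 = 29*1 - 12 = 17, d_4 = (318 - 17^2)/29 = 29/29 = 1, a_4 = floor((17 + 17)/1) = 34.
  m_5 = 1*34 - 17 = 17, d_5 = (318 - 17^2)/1 = 29/1 = 29: (m_5, d_5) = (m_1, d_1) = (17, 29), so from here the quotients repeat a_1, ..., a_4; the period length is 4.
Hence the expansion of sqrt(318) is a_0 = 17 followed by the repeating block 1, 4, 1, 34 (period 4).

[17; overline(1, 4, 1, 34)]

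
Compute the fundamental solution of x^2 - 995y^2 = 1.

First expand sqrt(995) as a continued fraction. With x_i = (sqrt(995) + m_i)/d_i and (m_0, d_0) = (0, 1): a_0 = floor(sqrt(995)) = 31, since 31^2 = 961 <= 995 < 1024 = 32^2.
Iterate m_{i+1} = d_i*a_i - m_i, d_{i+1} = (995 - m_{i+1}^2)/d_i, a_{i+1} = floor((a_0 + m_{i+1})/d_{i+1}):
  m_1 = 1*31 - 0 = 31, d_1 = (995 - 31^2)/1 = 34/1 = 34, a_1 = floor((31 + 31)/34) = 1.
  m_2 = 34*1 - 31 = 3, d_2 = (995 - 3^2)/34 = 986/34 = 29, a_2 = floor((31 + 3)/29) = 1.
  m_3 = 29*1 - 3 = 26, d_3 = (995 - 26^2)/29 = 319/29 = 11, a_3 = floor((31 + 26)/11) = 5.
  m_4 = 11*5 - 26 = 29, d_4 = (995 - 29^2)/11 = 154/11 = 14, a_4 = floor((31 + 29)/14) = 4.
  m_5 = 14*4 - 29 = 27, d_5 = (995 - 27^2)/14 = 266/14 = 19, a_5 = floor((31 + 27)/19) = 3.
  m_6 = 19*3 - 27 = 30, d_6 = (995 - 30^2)/19 = 95/19 = 5, a_6 = floor((31 + 30)/5) = 12.
  m_7 = 5*12 - 30 = 30, d_7 = (995 - 30^2)/5 = 95/5 = 19, a_7 = floor((31 + 30)/19) = 3.
  m_8 = 19*3 - 30 = 27, d_8 = (995 - 27^2)/19 = 266/19 = 14, a_8 = floor((31 + 27)/14) = 4.
  m_9 = 14*4 - 27 = 29, d_9 = (995 - 29^2)/14 = 154/14 = 11, a_9 = floor((31 + 29)/11) = 5.
  m_10 = 11*5 - 29 = 26, d_10 = (995 - 26^2)/11 = 319/11 = 29, a_10 = floor((31 + 26)/29) = 1.
  m_11 = 29*1 - 26 = 3, d_11 = (995 - 3^2)/29 = 986/29 = 34, a_11 = floor((31 + 3)/34) = 1.
  m_12 = 34*1 - 3 = 31, d_12 = (995 - 31^2)/34 = 34/34 = 1, a_12 = floor((31 + 31)/1) = 62.
  m_13 = 1*62 - 31 = 31, d_13 = (995 - 31^2)/1 = 34/1 = 34: (m_13, d_13) = (m_1, d_1) = (31, 34), so from here the quotients repeat a_1, ..., a_12; the period length is 12.
So sqrt(995) = [31; (1, 1, 5, 4, 3, 12, 3, 4, 5, 1, 1, 62)] with period length k = 12.
k is even, so the fundamental solution of x^2 - 995y^2 = 1 is (p_{k-1}, q_{k-1}) = (p_11, q_11); compute convergents through index 11.
Convergents (p_i = a_i*p_{i-1} + p_{i-2}, q_i = a_i*q_{i-1} + q_{i-2} with p_{-2}=0, p_{-1}=1, q_{-2}=1, q_{-1}=0):
  i=0: a_0=31, p_0 = 31*1 + 0 = 31, q_0 = 31*0 + 1 = 1.
  i=1: a_1=1, p_1 = 1*31 + 1 = 32, q_1 = 1*1 + 0 = 1.
  i=2: a_2=1, p_2 = 1*32 + 31 = 63, q_2 = 1*1 + 1 = 2.
  i=3: a_3=5, p_3 = 5*63 + 32 = 347, q_3 = 5*2 + 1 = 11.
  i=4: a_4=4, p_4 = 4*347 + 63 = 1451, q_4 = 4*11 + 2 = 46.
  i=5: a_5=3, p_5 = 3*1451 + 347 = 4700, q_5 = 3*46 + 11 = 149.
  i=6: a_6=12, p_6 = 12*4700 + 1451 = 57851, q_6 = 12*149 + 46 = 1834.
  i=7: a_7=3, p_7 = 3*57851 + 4700 = 178253, q_7 = 3*1834 + 149 = 5651.
  i=8: a_8=4, p_8 = 4*178253 + 57851 = 770863, q_8 = 4*5651 + 1834 = 24438.
  i=9: a_9=5, p_9 = 5*770863 + 178253 = 4032568, q_9 = 5*24438 + 5651 = 127841.
  i=10: a_10=1, p_10 = 1*4032568 + 770863 = 4803431, q_10 = 1*127841 + 24438 = 152279.
  i=11: a_11=1, p_11 = 1*4803431 + 4032568 = 8835999, q_11 = 1*152279 + 127841 = 280120.
Check: 8835999^2 - 995*280120^2 = 78074878328001 - 78074878328000 = 1, so (x, y) = (8835999, 280120) solves the equation, and by the theorem it is the least positive solution.

(x, y) = (8835999, 280120)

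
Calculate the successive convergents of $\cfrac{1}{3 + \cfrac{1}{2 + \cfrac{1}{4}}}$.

0/1, 1/3, 2/7, 9/31

Using the convergent recurrence p_i = a_i*p_{i-1} + p_{i-2}, q_i = a_i*q_{i-1} + q_{i-2} with p_{-2}=0, p_{-1}=1, q_{-2}=1, q_{-1}=0:
  i=0: a_0=0, p_0 = 0*1 + 0 = 0, q_0 = 0*0 + 1 = 1.
  i=1: a_1=3, p_1 = 3*0 + 1 = 1, q_1 = 3*1 + 0 = 3.
  i=2: a_2=2, p_2 = 2*1 + 0 = 2, q_2 = 2*3 + 1 = 7.
  i=3: a_3=4, p_3 = 4*2 + 1 = 9, q_3 = 4*7 + 3 = 31.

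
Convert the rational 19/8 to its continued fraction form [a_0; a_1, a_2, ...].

[2; 2, 1, 2]

Run the Euclidean algorithm on 19 and 8; the successive quotients are the partial quotients a_0, a_1, ... (each step inverts the fractional part left over by the previous one):
  19 = 2*8 + 3, so a_0 = 2.
  8 = 2*3 + 2, so a_1 = 2.
  3 = 1*2 + 1, so a_2 = 1.
  2 = 2*1 + 0, so a_3 = 2.
The remainder reaches 0 after 4 divisions, so the expansion has 4 partial quotients, read off in order.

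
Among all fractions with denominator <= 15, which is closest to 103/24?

30/7

Expand x = 103/24 as a continued fraction with the Euclidean algorithm:
  103 = 4*24 + 7, so a_0 = 4.
  24 = 3*7 + 3, so a_1 = 3.
  7 = 2*3 + 1, so a_2 = 2.
  3 = 3*1 + 0, so a_3 = 3.
so x = [4; 3, 2, 3].
Convergents (p_i = a_i*p_{i-1} + p_{i-2}, q_i = a_i*q_{i-1} + q_{i-2} with p_{-2}=0, p_{-1}=1, q_{-2}=1, q_{-1}=0), until the denominator exceeds 15:
  i=0: a_0=4, p_0 = 4*1 + 0 = 4, q_0 = 4*0 + 1 = 1.
  i=1: a_1=3, p_1 = 3*4 + 1 = 13, q_1 = 3*1 + 0 = 3.
  i=2: a_2=2, p_2 = 2*13 + 4 = 30, q_2 = 2*3 + 1 = 7.
  i=3: a_3=3, p_3 = 3*30 + 13 = 103, q_3 = 3*7 + 3 = 24.
q_3 = 24 > 15, so the last convergent with denominator <= 15 is p_2/q_2 = 30/7.
The closest fraction with denominator <= 15 is either p_2/q_2 or the intermediate fraction (k*p_2 + p_1)/(k*q_2 + q_1) with the largest k >= 1 whose denominator stays <= 15; these approach x as k grows, and every other convergent or intermediate fraction in range is farther away.
Largest k: floor((15 - q_1)/q_2) = floor((15 - 3)/7) = 1.
That gives (1*30 + 13)/(1*7 + 3) = 43/10.
Compare the errors: |x - 30/7| = |103*7 - 30*24|/(24*7) = 1/168, and |x - 43/10| = |103*10 - 43*24|/(24*10) = 2/240.
Cross-multiplying, 1*240 = 240 < 336 = 2*168, so 1/168 is smaller: the convergent 30/7 is closer to x than 43/10.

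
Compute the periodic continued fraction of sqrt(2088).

Write x_i = (sqrt(2088) + m_i)/d_i with (m_0, d_0) = (0, 1). a_0 = floor(sqrt(2088)) = 45, since 45^2 = 2025 <= 2088 < 2116 = 46^2.
Iterate m_{i+1} = d_i*a_i - m_i, d_{i+1} = (2088 - m_{i+1}^2)/d_i, a_{i+1} = floor((a_0 + m_{i+1})/d_{i+1}):
  m_1 = 1*45 - 0 = 45, d_1 = (2088 - 45^2)/1 = 63/1 = 63, a_1 = floor((45 + 45)/63) = 1.
  m_2 = 63*1 - 45 = 18, d_2 = (2088 - 18^2)/63 = 1764/63 = 28, a_2 = floor((45 + 18)/28) = 2.
  m_3 = 28*2 - 18 = 38, d_3 = (2088 - 38^2)/28 = 644/28 = 23, a_3 = floor((45 + 38)/23) = 3.
  m_4 = 23*3 - 38 = 31, d_4 = (2088 - 31^2)/23 = 1127/23 = 49, a_4 = floor((45 + 31)/49) = 1.
  m_5 = 49*1 - 31 = 18, d_5 = (2088 - 18^2)/49 = 1764/49 = 36, a_5 = floor((45 + 18)/36) = 1.
  m_6 = 36*1 - 18 = 18, d_6 = (2088 - 18^2)/36 = 1764/36 = 49, a_6 = floor((45 + 18)/49) = 1.
  m_7 = 49*1 - 18 = 31, d_7 = (2088 - 31^2)/49 = 1127/49 = 23, a_7 = floor((45 + 31)/23) = 3.
  m_8 = 23*3 - 31 = 38, d_8 = (2088 - 38^2)/23 = 644/23 = 28, a_8 = floor((45 + 38)/28) = 2.
  m_9 = 28*2 - 38 = 18, d_9 = (2088 - 18^2)/28 = 1764/28 = 63, a_9 = floor((45 + 18)/63) = 1.
  m_10 = 63*1 - 18 = 45, d_10 = (2088 - 45^2)/63 = 63/63 = 1, a_10 = floor((45 + 45)/1) = 90.
  m_11 = 1*90 - 45 = 45, d_11 = (2088 - 45^2)/1 = 63/1 = 63: (m_11, d_11) = (m_1, d_1) = (45, 63), so from here the quotients repeat a_1, ..., a_10; the period length is 10.
Hence the expansion of sqrt(2088) is a_0 = 45 followed by the repeating block 1, 2, 3, 1, 1, 1, 3, 2, 1, 90 (period 10).

[45; (1, 2, 3, 1, 1, 1, 3, 2, 1, 90)]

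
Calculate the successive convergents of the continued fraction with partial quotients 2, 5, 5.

2/1, 11/5, 57/26

Using the convergent recurrence p_i = a_i*p_{i-1} + p_{i-2}, q_i = a_i*q_{i-1} + q_{i-2} with p_{-2}=0, p_{-1}=1, q_{-2}=1, q_{-1}=0:
  i=0: a_0=2, p_0 = 2*1 + 0 = 2, q_0 = 2*0 + 1 = 1.
  i=1: a_1=5, p_1 = 5*2 + 1 = 11, q_1 = 5*1 + 0 = 5.
  i=2: a_2=5, p_2 = 5*11 + 2 = 57, q_2 = 5*5 + 1 = 26.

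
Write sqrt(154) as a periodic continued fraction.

[12; (2, 2, 3, 1, 2, 1, 3, 2, 2, 24)]

Write x_i = (sqrt(154) + m_i)/d_i with (m_0, d_0) = (0, 1). a_0 = floor(sqrt(154)) = 12, since 12^2 = 144 <= 154 < 169 = 13^2.
Iterate m_{i+1} = d_i*a_i - m_i, d_{i+1} = (154 - m_{i+1}^2)/d_i, a_{i+1} = floor((a_0 + m_{i+1})/d_{i+1}):
  m_1 = 1*12 - 0 = 12, d_1 = (154 - 12^2)/1 = 10/1 = 10, a_1 = floor((12 + 12)/10) = 2.
  m_2 = 10*2 - 12 = 8, d_2 = (154 - 8^2)/10 = 90/10 = 9, a_2 = floor((12 + 8)/9) = 2.
  m_3 = 9*2 - 8 = 10, d_3 = (154 - 10^2)/9 = 54/9 = 6, a_3 = floor((12 + 10)/6) = 3.
  m_4 = 6*3 - 10 = 8, d_4 = (154 - 8^2)/6 = 90/6 = 15, a_4 = floor((12 + 8)/15) = 1.
  m_5 = 15*1 - 8 = 7, d_5 = (154 - 7^2)/15 = 105/15 = 7, a_5 = floor((12 + 7)/7) = 2.
  m_6 = 7*2 - 7 = 7, d_6 = (154 - 7^2)/7 = 105/7 = 15, a_6 = floor((12 + 7)/15) = 1.
  m_7 = 15*1 - 7 = 8, d_7 = (154 - 8^2)/15 = 90/15 = 6, a_7 = floor((12 + 8)/6) = 3.
  m_8 = 6*3 - 8 = 10, d_8 = (154 - 10^2)/6 = 54/6 = 9, a_8 = floor((12 + 10)/9) = 2.
  m_9 = 9*2 - 10 = 8, d_9 = (154 - 8^2)/9 = 90/9 = 10, a_9 = floor((12 + 8)/10) = 2.
  m_10 = 10*2 - 8 = 12, d_10 = (154 - 12^2)/10 = 10/10 = 1, a_10 = floor((12 + 12)/1) = 24.
  m_11 = 1*24 - 12 = 12, d_11 = (154 - 12^2)/1 = 10/1 = 10: (m_11, d_11) = (m_1, d_1) = (12, 10), so from here the quotients repeat a_1, ..., a_10; the period length is 10.
Hence the expansion of sqrt(154) is a_0 = 12 followed by the repeating block 2, 2, 3, 1, 2, 1, 3, 2, 2, 24 (period 10).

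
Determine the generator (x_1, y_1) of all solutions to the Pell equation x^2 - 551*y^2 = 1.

First expand sqrt(551) as a continued fraction. With x_i = (sqrt(551) + m_i)/d_i and (m_0, d_0) = (0, 1): a_0 = floor(sqrt(551)) = 23, since 23^2 = 529 <= 551 < 576 = 24^2.
Iterate m_{i+1} = d_i*a_i - m_i, d_{i+1} = (551 - m_{i+1}^2)/d_i, a_{i+1} = floor((a_0 + m_{i+1})/d_{i+1}):
  m_1 = 1*23 - 0 = 23, d_1 = (551 - 23^2)/1 = 22/1 = 22, a_1 = floor((23 + 23)/22) = 2.
  m_2 = 22*2 - 23 = 21, d_2 = (551 - 21^2)/22 = 110/22 = 5, a_2 = floor((23 + 21)/5) = 8.
  m_3 = 5*8 - 21 = 19, d_3 = (551 - 19^2)/5 = 190/5 = 38, a_3 = floor((23 + 19)/38) = 1.
  m_4 = 38*1 - 19 = 19, d_4 = (551 - 19^2)/38 = 190/38 = 5, a_4 = floor((23 + 19)/5) = 8.
  m_5 = 5*8 - 19 = 21, d_5 = (551 - 21^2)/5 = 110/5 = 22, a_5 = floor((23 + 21)/22) = 2.
  m_6 = 22*2 - 21 = 23, d_6 = (551 - 23^2)/22 = 22/22 = 1, a_6 = floor((23 + 23)/1) = 46.
  m_7 = 1*46 - 23 = 23, d_7 = (551 - 23^2)/1 = 22/1 = 22: (m_7, d_7) = (m_1, d_1) = (23, 22), so from here the quotients repeat a_1, ..., a_6; the period length is 6.
So sqrt(551) = [23; (2, 8, 1, 8, 2, 46)] with period length k = 6.
k is even, so the fundamental solution of x^2 - 551y^2 = 1 is (p_{k-1}, q_{k-1}) = (p_5, q_5); compute convergents through index 5.
Convergents (p_i = a_i*p_{i-1} + p_{i-2}, q_i = a_i*q_{i-1} + q_{i-2} with p_{-2}=0, p_{-1}=1, q_{-2}=1, q_{-1}=0):
  i=0: a_0=23, p_0 = 23*1 + 0 = 23, q_0 = 23*0 + 1 = 1.
  i=1: a_1=2, p_1 = 2*23 + 1 = 47, q_1 = 2*1 + 0 = 2.
  i=2: a_2=8, p_2 = 8*47 + 23 = 399, q_2 = 8*2 + 1 = 17.
  i=3: a_3=1, p_3 = 1*399 + 47 = 446, q_3 = 1*17 + 2 = 19.
  i=4: a_4=8, p_4 = 8*446 + 399 = 3967, q_4 = 8*19 + 17 = 169.
  i=5: a_5=2, p_5 = 2*3967 + 446 = 8380, q_5 = 2*169 + 19 = 357.
Check: 8380^2 - 551*357^2 = 70224400 - 70224399 = 1, so (x, y) = (8380, 357) solves the equation, and by the theorem it is the least positive solution.

(x, y) = (8380, 357)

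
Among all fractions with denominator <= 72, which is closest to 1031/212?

107/22

Expand x = 1031/212 as a continued fraction with the Euclidean algorithm:
  1031 = 4*212 + 183, so a_0 = 4.
  212 = 1*183 + 29, so a_1 = 1.
  183 = 6*29 + 9, so a_2 = 6.
  29 = 3*9 + 2, so a_3 = 3.
  9 = 4*2 + 1, so a_4 = 4.
  2 = 2*1 + 0, so a_5 = 2.
so x = [4; 1, 6, 3, 4, 2].
Convergents (p_i = a_i*p_{i-1} + p_{i-2}, q_i = a_i*q_{i-1} + q_{i-2} with p_{-2}=0, p_{-1}=1, q_{-2}=1, q_{-1}=0), until the denominator exceeds 72:
  i=0: a_0=4, p_0 = 4*1 + 0 = 4, q_0 = 4*0 + 1 = 1.
  i=1: a_1=1, p_1 = 1*4 + 1 = 5, q_1 = 1*1 + 0 = 1.
  i=2: a_2=6, p_2 = 6*5 + 4 = 34, q_2 = 6*1 + 1 = 7.
  i=3: a_3=3, p_3 = 3*34 + 5 = 107, q_3 = 3*7 + 1 = 22.
  i=4: a_4=4, p_4 = 4*107 + 34 = 462, q_4 = 4*22 + 7 = 95.
q_4 = 95 > 72, so the last convergent with denominator <= 72 is p_3/q_3 = 107/22.
The closest fraction with denominator <= 72 is either p_3/q_3 or the intermediate fraction (k*p_3 + p_2)/(k*q_3 + q_2) with the largest k >= 1 whose denominator stays <= 72; these approach x as k grows, and every other convergent or intermediate fraction in range is farther away.
Largest k: floor((72 - q_2)/q_3) = floor((72 - 7)/22) = 2.
That gives (2*107 + 34)/(2*22 + 7) = 248/51.
Compare the errors: |x - 107/22| = |1031*22 - 107*212|/(212*22) = 2/4664, and |x - 248/51| = |1031*51 - 248*212|/(212*51) = 5/10812.
Cross-multiplying, 2*10812 = 21624 < 23320 = 5*4664, so 2/4664 is smaller: the convergent 107/22 is closer to x than 248/51.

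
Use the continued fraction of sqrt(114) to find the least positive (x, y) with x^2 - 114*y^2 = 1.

(x, y) = (1025, 96)

First expand sqrt(114) as a continued fraction. With x_i = (sqrt(114) + m_i)/d_i and (m_0, d_0) = (0, 1): a_0 = floor(sqrt(114)) = 10, since 10^2 = 100 <= 114 < 121 = 11^2.
Iterate m_{i+1} = d_i*a_i - m_i, d_{i+1} = (114 - m_{i+1}^2)/d_i, a_{i+1} = floor((a_0 + m_{i+1})/d_{i+1}):
  m_1 = 1*10 - 0 = 10, d_1 = (114 - 10^2)/1 = 14/1 = 14, a_1 = floor((10 + 10)/14) = 1.
  m_2 = 14*1 - 10 = 4, d_2 = (114 - 4^2)/14 = 98/14 = 7, a_2 = floor((10 + 4)/7) = 2.
  m_3 = 7*2 - 4 = 10, d_3 = (114 - 10^2)/7 = 14/7 = 2, a_3 = floor((10 + 10)/2) = 10.
  m_4 = 2*10 - 10 = 10, d_4 = (114 - 10^2)/2 = 14/2 = 7, a_4 = floor((10 + 10)/7) = 2.
  m_5 = 7*2 - 10 = 4, d_5 = (114 - 4^2)/7 = 98/7 = 14, a_5 = floor((10 + 4)/14) = 1.
  m_6 = 14*1 - 4 = 10, d_6 = (114 - 10^2)/14 = 14/14 = 1, a_6 = floor((10 + 10)/1) = 20.
  m_7 = 1*20 - 10 = 10, d_7 = (114 - 10^2)/1 = 14/1 = 14: (m_7, d_7) = (m_1, d_1) = (10, 14), so from here the quotients repeat a_1, ..., a_6; the period length is 6.
So sqrt(114) = [10; (1, 2, 10, 2, 1, 20)] with period length k = 6.
k is even, so the fundamental solution of x^2 - 114y^2 = 1 is (p_{k-1}, q_{k-1}) = (p_5, q_5); compute convergents through index 5.
Convergents (p_i = a_i*p_{i-1} + p_{i-2}, q_i = a_i*q_{i-1} + q_{i-2} with p_{-2}=0, p_{-1}=1, q_{-2}=1, q_{-1}=0):
  i=0: a_0=10, p_0 = 10*1 + 0 = 10, q_0 = 10*0 + 1 = 1.
  i=1: a_1=1, p_1 = 1*10 + 1 = 11, q_1 = 1*1 + 0 = 1.
  i=2: a_2=2, p_2 = 2*11 + 10 = 32, q_2 = 2*1 + 1 = 3.
  i=3: a_3=10, p_3 = 10*32 + 11 = 331, q_3 = 10*3 + 1 = 31.
  i=4: a_4=2, p_4 = 2*331 + 32 = 694, q_4 = 2*31 + 3 = 65.
  i=5: a_5=1, p_5 = 1*694 + 331 = 1025, q_5 = 1*65 + 31 = 96.
Check: 1025^2 - 114*96^2 = 1050625 - 1050624 = 1, so (x, y) = (1025, 96) solves the equation, and by the theorem it is the least positive solution.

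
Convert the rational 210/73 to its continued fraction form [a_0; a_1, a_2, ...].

[2; 1, 7, 9]

Run the Euclidean algorithm on 210 and 73; the successive quotients are the partial quotients a_0, a_1, ... (each step inverts the fractional part left over by the previous one):
  210 = 2*73 + 64, so a_0 = 2.
  73 = 1*64 + 9, so a_1 = 1.
  64 = 7*9 + 1, so a_2 = 7.
  9 = 9*1 + 0, so a_3 = 9.
The remainder reaches 0 after 4 divisions, so the expansion has 4 partial quotients, read off in order.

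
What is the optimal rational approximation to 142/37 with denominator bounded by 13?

Expand x = 142/37 as a continued fraction with the Euclidean algorithm:
  142 = 3*37 + 31, so a_0 = 3.
  37 = 1*31 + 6, so a_1 = 1.
  31 = 5*6 + 1, so a_2 = 5.
  6 = 6*1 + 0, so a_3 = 6.
so x = [3; 1, 5, 6].
Convergents (p_i = a_i*p_{i-1} + p_{i-2}, q_i = a_i*q_{i-1} + q_{i-2} with p_{-2}=0, p_{-1}=1, q_{-2}=1, q_{-1}=0), until the denominator exceeds 13:
  i=0: a_0=3, p_0 = 3*1 + 0 = 3, q_0 = 3*0 + 1 = 1.
  i=1: a_1=1, p_1 = 1*3 + 1 = 4, q_1 = 1*1 + 0 = 1.
  i=2: a_2=5, p_2 = 5*4 + 3 = 23, q_2 = 5*1 + 1 = 6.
  i=3: a_3=6, p_3 = 6*23 + 4 = 142, q_3 = 6*6 + 1 = 37.
q_3 = 37 > 13, so the last convergent with denominator <= 13 is p_2/q_2 = 23/6.
The closest fraction with denominator <= 13 is either p_2/q_2 or the intermediate fraction (k*p_2 + p_1)/(k*q_2 + q_1) with the largest k >= 1 whose denominator stays <= 13; these approach x as k grows, and every other convergent or intermediate fraction in range is farther away.
Largest k: floor((13 - q_1)/q_2) = floor((13 - 1)/6) = 2.
That gives (2*23 + 4)/(2*6 + 1) = 50/13.
Compare the errors: |x - 23/6| = |142*6 - 23*37|/(37*6) = 1/222, and |x - 50/13| = |142*13 - 50*37|/(37*13) = 4/481.
Cross-multiplying, 1*481 = 481 < 888 = 4*222, so 1/222 is smaller: the convergent 23/6 is closer to x than 50/13.

23/6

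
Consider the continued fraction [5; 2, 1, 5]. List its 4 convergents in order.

Using the convergent recurrence p_i = a_i*p_{i-1} + p_{i-2}, q_i = a_i*q_{i-1} + q_{i-2} with p_{-2}=0, p_{-1}=1, q_{-2}=1, q_{-1}=0:
  i=0: a_0=5, p_0 = 5*1 + 0 = 5, q_0 = 5*0 + 1 = 1.
  i=1: a_1=2, p_1 = 2*5 + 1 = 11, q_1 = 2*1 + 0 = 2.
  i=2: a_2=1, p_2 = 1*11 + 5 = 16, q_2 = 1*2 + 1 = 3.
  i=3: a_3=5, p_3 = 5*16 + 11 = 91, q_3 = 5*3 + 2 = 17.

5/1, 11/2, 16/3, 91/17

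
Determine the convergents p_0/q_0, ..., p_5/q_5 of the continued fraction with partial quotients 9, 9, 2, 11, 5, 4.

9/1, 82/9, 173/19, 1985/218, 10098/1109, 42377/4654

Using the convergent recurrence p_i = a_i*p_{i-1} + p_{i-2}, q_i = a_i*q_{i-1} + q_{i-2} with p_{-2}=0, p_{-1}=1, q_{-2}=1, q_{-1}=0:
  i=0: a_0=9, p_0 = 9*1 + 0 = 9, q_0 = 9*0 + 1 = 1.
  i=1: a_1=9, p_1 = 9*9 + 1 = 82, q_1 = 9*1 + 0 = 9.
  i=2: a_2=2, p_2 = 2*82 + 9 = 173, q_2 = 2*9 + 1 = 19.
  i=3: a_3=11, p_3 = 11*173 + 82 = 1985, q_3 = 11*19 + 9 = 218.
  i=4: a_4=5, p_4 = 5*1985 + 173 = 10098, q_4 = 5*218 + 19 = 1109.
  i=5: a_5=4, p_5 = 4*10098 + 1985 = 42377, q_5 = 4*1109 + 218 = 4654.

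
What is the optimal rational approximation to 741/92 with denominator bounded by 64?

443/55

Expand x = 741/92 as a continued fraction with the Euclidean algorithm:
  741 = 8*92 + 5, so a_0 = 8.
  92 = 18*5 + 2, so a_1 = 18.
  5 = 2*2 + 1, so a_2 = 2.
  2 = 2*1 + 0, so a_3 = 2.
so x = [8; 18, 2, 2].
Convergents (p_i = a_i*p_{i-1} + p_{i-2}, q_i = a_i*q_{i-1} + q_{i-2} with p_{-2}=0, p_{-1}=1, q_{-2}=1, q_{-1}=0), until the denominator exceeds 64:
  i=0: a_0=8, p_0 = 8*1 + 0 = 8, q_0 = 8*0 + 1 = 1.
  i=1: a_1=18, p_1 = 18*8 + 1 = 145, q_1 = 18*1 + 0 = 18.
  i=2: a_2=2, p_2 = 2*145 + 8 = 298, q_2 = 2*18 + 1 = 37.
  i=3: a_3=2, p_3 = 2*298 + 145 = 741, q_3 = 2*37 + 18 = 92.
q_3 = 92 > 64, so the last convergent with denominator <= 64 is p_2/q_2 = 298/37.
The closest fraction with denominator <= 64 is either p_2/q_2 or the intermediate fraction (k*p_2 + p_1)/(k*q_2 + q_1) with the largest k >= 1 whose denominator stays <= 64; these approach x as k grows, and every other convergent or intermediate fraction in range is farther away.
Largest k: floor((64 - q_1)/q_2) = floor((64 - 18)/37) = 1.
That gives (1*298 + 145)/(1*37 + 18) = 443/55.
Compare the errors: |x - 298/37| = |741*37 - 298*92|/(92*37) = 1/3404, and |x - 443/55| = |741*55 - 443*92|/(92*55) = 1/5060.
Cross-multiplying, 1*3404 = 3404 < 5060 = 1*5060, so 1/5060 is smaller: the intermediate fraction 443/55 is closer to x than 298/37.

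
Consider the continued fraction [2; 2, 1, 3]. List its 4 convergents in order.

Using the convergent recurrence p_i = a_i*p_{i-1} + p_{i-2}, q_i = a_i*q_{i-1} + q_{i-2} with p_{-2}=0, p_{-1}=1, q_{-2}=1, q_{-1}=0:
  i=0: a_0=2, p_0 = 2*1 + 0 = 2, q_0 = 2*0 + 1 = 1.
  i=1: a_1=2, p_1 = 2*2 + 1 = 5, q_1 = 2*1 + 0 = 2.
  i=2: a_2=1, p_2 = 1*5 + 2 = 7, q_2 = 1*2 + 1 = 3.
  i=3: a_3=3, p_3 = 3*7 + 5 = 26, q_3 = 3*3 + 2 = 11.

2/1, 5/2, 7/3, 26/11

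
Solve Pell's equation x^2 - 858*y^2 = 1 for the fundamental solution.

First expand sqrt(858) as a continued fraction. With x_i = (sqrt(858) + m_i)/d_i and (m_0, d_0) = (0, 1): a_0 = floor(sqrt(858)) = 29, since 29^2 = 841 <= 858 < 900 = 30^2.
Iterate m_{i+1} = d_i*a_i - m_i, d_{i+1} = (858 - m_{i+1}^2)/d_i, a_{i+1} = floor((a_0 + m_{i+1})/d_{i+1}):
  m_1 = 1*29 - 0 = 29, d_1 = (858 - 29^2)/1 = 17/1 = 17, a_1 = floor((29 + 29)/17) = 3.
  m_2 = 17*3 - 29 = 22, d_2 = (858 - 22^2)/17 = 374/17 = 22, a_2 = floor((29 + 22)/22) = 2.
  m_3 = 22*2 - 22 = 22, d_3 = (858 - 22^2)/22 = 374/22 = 17, a_3 = floor((29 + 22)/17) = 3.
  m_4 = 17*3 - 22 = 29, d_4 = (858 - 29^2)/17 = 17/17 = 1, a_4 = floor((29 + 29)/1) = 58.
  m_5 = 1*58 - 29 = 29, d_5 = (858 - 29^2)/1 = 17/1 = 17: (m_5, d_5) = (m_1, d_1) = (29, 17), so from here the quotients repeat a_1, ..., a_4; the period length is 4.
So sqrt(858) = [29; (3, 2, 3, 58)] with period length k = 4.
k is even, so the fundamental solution of x^2 - 858y^2 = 1 is (p_{k-1}, q_{k-1}) = (p_3, q_3); compute convergents through index 3.
Convergents (p_i = a_i*p_{i-1} + p_{i-2}, q_i = a_i*q_{i-1} + q_{i-2} with p_{-2}=0, p_{-1}=1, q_{-2}=1, q_{-1}=0):
  i=0: a_0=29, p_0 = 29*1 + 0 = 29, q_0 = 29*0 + 1 = 1.
  i=1: a_1=3, p_1 = 3*29 + 1 = 88, q_1 = 3*1 + 0 = 3.
  i=2: a_2=2, p_2 = 2*88 + 29 = 205, q_2 = 2*3 + 1 = 7.
  i=3: a_3=3, p_3 = 3*205 + 88 = 703, q_3 = 3*7 + 3 = 24.
Check: 703^2 - 858*24^2 = 494209 - 494208 = 1, so (x, y) = (703, 24) solves the equation, and by the theorem it is the least positive solution.

(x, y) = (703, 24)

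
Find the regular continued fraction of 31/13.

[2; 2, 1, 1, 2]

Run the Euclidean algorithm on 31 and 13; the successive quotients are the partial quotients a_0, a_1, ... (each step inverts the fractional part left over by the previous one):
  31 = 2*13 + 5, so a_0 = 2.
  13 = 2*5 + 3, so a_1 = 2.
  5 = 1*3 + 2, so a_2 = 1.
  3 = 1*2 + 1, so a_3 = 1.
  2 = 2*1 + 0, so a_4 = 2.
The remainder reaches 0 after 5 divisions, so the expansion has 5 partial quotients, read off in order.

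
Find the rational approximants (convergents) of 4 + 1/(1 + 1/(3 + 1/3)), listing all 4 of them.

Using the convergent recurrence p_i = a_i*p_{i-1} + p_{i-2}, q_i = a_i*q_{i-1} + q_{i-2} with p_{-2}=0, p_{-1}=1, q_{-2}=1, q_{-1}=0:
  i=0: a_0=4, p_0 = 4*1 + 0 = 4, q_0 = 4*0 + 1 = 1.
  i=1: a_1=1, p_1 = 1*4 + 1 = 5, q_1 = 1*1 + 0 = 1.
  i=2: a_2=3, p_2 = 3*5 + 4 = 19, q_2 = 3*1 + 1 = 4.
  i=3: a_3=3, p_3 = 3*19 + 5 = 62, q_3 = 3*4 + 1 = 13.

4/1, 5/1, 19/4, 62/13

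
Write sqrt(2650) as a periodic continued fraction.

Write x_i = (sqrt(2650) + m_i)/d_i with (m_0, d_0) = (0, 1). a_0 = floor(sqrt(2650)) = 51, since 51^2 = 2601 <= 2650 < 2704 = 52^2.
Iterate m_{i+1} = d_i*a_i - m_i, d_{i+1} = (2650 - m_{i+1}^2)/d_i, a_{i+1} = floor((a_0 + m_{i+1})/d_{i+1}):
  m_1 = 1*51 - 0 = 51, d_1 = (2650 - 51^2)/1 = 49/1 = 49, a_1 = floor((51 + 51)/49) = 2.
  m_2 = 49*2 - 51 = 47, d_2 = (2650 - 47^2)/49 = 441/49 = 9, a_2 = floor((51 + 47)/9) = 10.
  m_3 = 9*10 - 47 = 43, d_3 = (2650 - 43^2)/9 = 801/9 = 89, a_3 = floor((51 + 43)/89) = 1.
  m_4 = 89*1 - 43 = 46, d_4 = (2650 - 46^2)/89 = 534/89 = 6, a_4 = floor((51 + 46)/6) = 16.
  m_5 = 6*16 - 46 = 50, d_5 = (2650 - 50^2)/6 = 150/6 = 25, a_5 = floor((51 + 50)/25) = 4.
  m_6 = 25*4 - 50 = 50, d_6 = (2650 - 50^2)/25 = 150/25 = 6, a_6 = floor((51 + 50)/6) = 16.
  m_7 = 6*16 - 50 = 46, d_7 = (2650 - 46^2)/6 = 534/6 = 89, a_7 = floor((51 + 46)/89) = 1.
  m_8 = 89*1 - 46 = 43, d_8 = (2650 - 43^2)/89 = 801/89 = 9, a_8 = floor((51 + 43)/9) = 10.
  m_9 = 9*10 - 43 = 47, d_9 = (2650 - 47^2)/9 = 441/9 = 49, a_9 = floor((51 + 47)/49) = 2.
  m_10 = 49*2 - 47 = 51, d_10 = (2650 - 51^2)/49 = 49/49 = 1, a_10 = floor((51 + 51)/1) = 102.
  m_11 = 1*102 - 51 = 51, d_11 = (2650 - 51^2)/1 = 49/1 = 49: (m_11, d_11) = (m_1, d_1) = (51, 49), so from here the quotients repeat a_1, ..., a_10; the period length is 10.
Hence the expansion of sqrt(2650) is a_0 = 51 followed by the repeating block 2, 10, 1, 16, 4, 16, 1, 10, 2, 102 (period 10).

[51; (2, 10, 1, 16, 4, 16, 1, 10, 2, 102)]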